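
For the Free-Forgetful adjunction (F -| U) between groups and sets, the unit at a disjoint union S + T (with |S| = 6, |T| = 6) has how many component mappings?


The unit eta_X: X -> U(F(X)) of the Free-Forgetful adjunction
maps each element of X to a generator of F(X). For X = S + T (disjoint
union in Set), |S + T| = |S| + |T|.
Total mappings = 6 + 6 = 12.

12


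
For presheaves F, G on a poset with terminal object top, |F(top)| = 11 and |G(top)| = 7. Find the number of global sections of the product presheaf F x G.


Global sections of a presheaf on a poset with terminal top satisfy
Gamma(H) ~ H(top). Presheaves admit pointwise products, so
(F x G)(top) = F(top) x G(top) (Cartesian product).
|Gamma(F x G)| = |F(top)| * |G(top)| = 11 * 7 = 77.

77


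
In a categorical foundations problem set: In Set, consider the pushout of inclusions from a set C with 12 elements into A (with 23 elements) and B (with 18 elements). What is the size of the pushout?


The pushout A +_C B identifies the images of C in A and B.
|A +_C B| = |A| + |B| - |C| (for injections).
= 23 + 18 - 12 = 29

29


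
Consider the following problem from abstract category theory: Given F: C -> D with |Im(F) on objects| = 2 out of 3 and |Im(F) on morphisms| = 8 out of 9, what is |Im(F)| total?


The image of F consists of distinct objects and distinct morphisms.
|Im(F)| on objects = 2
|Im(F)| on morphisms = 8
Total image cardinality = 2 + 8 = 10

10


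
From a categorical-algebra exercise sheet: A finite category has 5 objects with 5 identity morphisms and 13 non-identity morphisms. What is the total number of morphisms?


Each object has an identity morphism, giving 5 identities.
Adding the 13 non-identity morphisms:
Total = 5 + 13 = 18

18


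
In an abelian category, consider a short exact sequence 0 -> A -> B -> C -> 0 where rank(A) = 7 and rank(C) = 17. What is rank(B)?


For a short exact sequence 0 -> A -> B -> C -> 0,
rank is additive: rank(B) = rank(A) + rank(C).
rank(B) = 7 + 17 = 24

24


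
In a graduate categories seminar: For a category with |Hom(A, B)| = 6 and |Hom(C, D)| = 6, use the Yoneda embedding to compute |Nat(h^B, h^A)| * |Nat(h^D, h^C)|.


By the Yoneda lemma, Nat(h^B, h^A) is isomorphic to Hom(A, B),
so |Nat(h^B, h^A)| = |Hom(A, B)| and |Nat(h^D, h^C)| = |Hom(C, D)|.
|Hom(A, B)| = 6, |Hom(C, D)| = 6.
|Nat(h^B, h^A) x Nat(h^D, h^C)| = 6 * 6 = 36

36


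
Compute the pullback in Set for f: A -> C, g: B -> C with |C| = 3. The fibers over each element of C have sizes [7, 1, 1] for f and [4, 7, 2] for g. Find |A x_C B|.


The pullback A x_C B consists of pairs (a, b) with f(a) = g(b).
For each element c in C, the fiber product has |f^-1(c)| * |g^-1(c)| elements.
Summing over C: 7 * 4 + 1 * 7 + 1 * 2
= 28 + 7 + 2 = 37

37


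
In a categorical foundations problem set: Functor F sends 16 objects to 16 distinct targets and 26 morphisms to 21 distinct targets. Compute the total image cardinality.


The image of F consists of distinct objects and distinct morphisms.
|Im(F)| on objects = 16
|Im(F)| on morphisms = 21
Total image cardinality = 16 + 21 = 37

37


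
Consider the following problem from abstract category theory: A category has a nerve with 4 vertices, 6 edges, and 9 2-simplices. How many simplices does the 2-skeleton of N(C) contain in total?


The 2-skeleton of the nerve N(C) consists of simplices in dimensions 0, 1, 2:
  |N(C)_0| = 4 (objects)
  |N(C)_1| = 6 (morphisms)
  |N(C)_2| = 9 (composable pairs)
Total = 4 + 6 + 9 = 19

19


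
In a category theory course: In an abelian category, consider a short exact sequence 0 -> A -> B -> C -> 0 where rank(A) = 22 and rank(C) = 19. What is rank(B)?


For a short exact sequence 0 -> A -> B -> C -> 0,
rank is additive: rank(B) = rank(A) + rank(C).
rank(B) = 22 + 19 = 41

41


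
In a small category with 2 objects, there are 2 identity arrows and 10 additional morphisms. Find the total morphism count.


Each object has an identity morphism, giving 2 identities.
Adding the 10 non-identity morphisms:
Total = 2 + 10 = 12

12


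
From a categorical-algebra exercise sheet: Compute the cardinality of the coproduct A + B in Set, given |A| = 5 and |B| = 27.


In Set, the coproduct A + B is the disjoint union.
|A + B| = |A| + |B| = 5 + 27 = 32

32


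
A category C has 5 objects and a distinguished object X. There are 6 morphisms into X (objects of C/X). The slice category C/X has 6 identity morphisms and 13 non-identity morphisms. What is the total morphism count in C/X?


In the slice category C/X, objects are morphisms to X.
Identity morphisms: 6 (one per object of C/X).
Non-identity morphisms: 13.
Total = 6 + 13 = 19

19


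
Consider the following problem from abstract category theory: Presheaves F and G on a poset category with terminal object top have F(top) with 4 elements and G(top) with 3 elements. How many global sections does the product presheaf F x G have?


Global sections of a presheaf on a poset with terminal top satisfy
Gamma(H) ~ H(top). Presheaves admit pointwise products, so
(F x G)(top) = F(top) x G(top) (Cartesian product).
|Gamma(F x G)| = |F(top)| * |G(top)| = 4 * 3 = 12.

12


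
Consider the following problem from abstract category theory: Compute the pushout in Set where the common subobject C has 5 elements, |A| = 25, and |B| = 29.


The pushout A +_C B identifies the images of C in A and B.
|A +_C B| = |A| + |B| - |C| (for injections).
= 25 + 29 - 5 = 49

49


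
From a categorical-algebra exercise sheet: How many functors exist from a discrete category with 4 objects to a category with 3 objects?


A functor from a discrete category C to D is determined by
where each object maps. Each of the 4 objects of C can map
to any of the 3 objects of D independently.
Number of functors = 3^4 = 81

81


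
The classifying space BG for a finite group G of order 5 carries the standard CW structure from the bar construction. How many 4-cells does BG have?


In the bar-construction CW model of BG, the n-cells are indexed by
n-tuples [g_1|...|g_n] of non-identity elements of G (degenerate
simplices with some g_i = e do not contribute cells), so there are
(|G| - 1)^n n-cells.
For dim = 4 with |G| = 5:
cells = (5 - 1)^4 = 4^4 = 256

256


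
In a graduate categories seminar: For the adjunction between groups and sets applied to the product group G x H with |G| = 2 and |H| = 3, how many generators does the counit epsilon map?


The counit epsilon_K: F(U(K)) -> K of the Free-Forgetful adjunction
maps |K| generators of F(U(K)) into K. For K = G x H (the product group),
|G x H| = |G| * |H|.
Total generators mapped = 2 * 3 = 6.

6


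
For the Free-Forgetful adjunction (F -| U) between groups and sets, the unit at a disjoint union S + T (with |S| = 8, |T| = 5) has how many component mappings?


The unit eta_X: X -> U(F(X)) of the Free-Forgetful adjunction
maps each element of X to a generator of F(X). For X = S + T (disjoint
union in Set), |S + T| = |S| + |T|.
Total mappings = 8 + 5 = 13.

13


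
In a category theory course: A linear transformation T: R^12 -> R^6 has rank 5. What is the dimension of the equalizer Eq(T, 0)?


The equalizer of f and the zero map is ker(f).
By the rank-nullity theorem: dim(ker(f)) = dim(domain) - rank(f).
dim(ker(f)) = 12 - 5 = 7

7


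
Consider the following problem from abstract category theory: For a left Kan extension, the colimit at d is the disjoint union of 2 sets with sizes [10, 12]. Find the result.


Pointwise, the left Kan extension (Lan_F H)(d) is the colimit, indexed
by the comma category (F downarrow d), of H composed with the
projection (F downarrow d) -> C. Here that colimit is given
as a coproduct (disjoint union) of sets, so its cardinality is the
sum of the sizes of the summands.
Coproduct of sets with sizes: 10 + 12
= 22

22


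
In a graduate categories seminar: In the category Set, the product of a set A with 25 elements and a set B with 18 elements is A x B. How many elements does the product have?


In Set, the product A x B is the Cartesian product.
By the universal property, |A x B| = |A| * |B|.
|A x B| = 25 * 18 = 450

450


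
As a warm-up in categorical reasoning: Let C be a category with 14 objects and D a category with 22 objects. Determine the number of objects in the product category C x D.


The product category C x D has objects that are pairs (c, d).
Number of pairs = |Ob(C)| * |Ob(D)| = 14 * 22 = 308

308


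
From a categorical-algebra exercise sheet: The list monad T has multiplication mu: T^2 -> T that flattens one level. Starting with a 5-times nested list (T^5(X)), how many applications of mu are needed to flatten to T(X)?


Each application of mu: T^2 -> T removes one layer of nesting.
Starting at depth 5 (i.e., T^5(X)), we need to reach T(X).
Number of mu applications = 5 - 1 = 4

4


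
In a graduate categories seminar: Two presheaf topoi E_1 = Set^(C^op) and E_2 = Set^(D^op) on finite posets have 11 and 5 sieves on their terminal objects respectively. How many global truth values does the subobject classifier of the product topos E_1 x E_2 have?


In a product of presheaf topoi E_1 x E_2, the subobject classifier
is Omega = Omega_1 x Omega_2 (componentwise), so
|Omega(top)| = |Omega_1(top_1)| * |Omega_2(top_2)|.
= 11 * 5 = 55.

55


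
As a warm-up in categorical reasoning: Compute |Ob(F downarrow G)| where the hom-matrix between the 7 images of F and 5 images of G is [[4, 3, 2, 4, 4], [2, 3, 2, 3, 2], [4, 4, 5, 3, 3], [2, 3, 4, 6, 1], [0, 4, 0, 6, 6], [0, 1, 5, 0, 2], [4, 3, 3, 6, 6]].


Objects of (F downarrow G) are triples (a, b, h: F(a)->G(b)).
The count equals the sum of all entries in the hom-matrix.
sum(row 0) = 17
sum(row 1) = 12
sum(row 2) = 19
sum(row 3) = 16
sum(row 4) = 16
sum(row 5) = 8
sum(row 6) = 22
Grand total = 110

110


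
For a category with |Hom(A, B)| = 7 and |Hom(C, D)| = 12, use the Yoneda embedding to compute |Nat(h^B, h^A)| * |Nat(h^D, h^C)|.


By the Yoneda lemma, Nat(h^B, h^A) is isomorphic to Hom(A, B),
so |Nat(h^B, h^A)| = |Hom(A, B)| and |Nat(h^D, h^C)| = |Hom(C, D)|.
|Hom(A, B)| = 7, |Hom(C, D)| = 12.
|Nat(h^B, h^A) x Nat(h^D, h^C)| = 7 * 12 = 84

84


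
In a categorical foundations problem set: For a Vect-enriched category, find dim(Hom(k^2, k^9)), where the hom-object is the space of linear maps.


In Vect-enriched categories, Hom(k^n, k^m) is the space of m x n matrices.
dim(Hom(k^2, k^9)) = 9 * 2 = 18

18


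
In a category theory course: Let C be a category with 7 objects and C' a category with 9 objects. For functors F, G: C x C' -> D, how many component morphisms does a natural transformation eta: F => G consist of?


A natural transformation eta: F => G assigns one component morphism per
object of the domain category.
The domain is the product category C x C', so
|Ob(C x C')| = |Ob(C)| * |Ob(C')| = 7 * 9 = 63.
Therefore eta has 63 component morphisms.

63


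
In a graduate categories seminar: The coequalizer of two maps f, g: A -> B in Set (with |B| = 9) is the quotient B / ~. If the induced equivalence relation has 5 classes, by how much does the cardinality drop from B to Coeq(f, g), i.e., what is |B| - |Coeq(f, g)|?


The coequalizer Coeq(f, g) = B / ~ has one element per equivalence class.
|B| = 9, |Coeq(f, g)| = 5.
|B| - |Coeq(f, g)| = 9 - 5 = 4.

4


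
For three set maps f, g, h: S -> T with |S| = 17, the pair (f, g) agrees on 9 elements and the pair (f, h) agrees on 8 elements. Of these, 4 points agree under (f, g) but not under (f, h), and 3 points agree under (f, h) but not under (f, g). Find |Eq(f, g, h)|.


Eq(f, g, h) is the triple-agreement set: points in S where all three
maps take the same value. Using inclusion-exclusion on the pairwise data:
Pair (f, g) agrees on 9 points; pair (f, h) on 8 points.
Points agreeing under (f, g) but not (f, h) = 4; under (f, h) but not (f, g) = 3.
Triple-agreement = agreement-in-(f, g) minus points that agree under (f, g) but not (f, h):
|Eq(f, g, h)| = 9 - 4 = 5
(cross-check via (f, h): 8 - 3 = 5.)

5


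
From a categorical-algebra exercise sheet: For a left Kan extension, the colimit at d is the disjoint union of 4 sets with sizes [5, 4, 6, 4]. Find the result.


Pointwise, the left Kan extension (Lan_F H)(d) is the colimit, indexed
by the comma category (F downarrow d), of H composed with the
projection (F downarrow d) -> C. Here that colimit is given
as a coproduct (disjoint union) of sets, so its cardinality is the
sum of the sizes of the summands.
Coproduct of sets with sizes: 5 + 4 + 6 + 4
= 19

19


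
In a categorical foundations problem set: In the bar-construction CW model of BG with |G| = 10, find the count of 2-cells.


In the bar-construction CW model of BG, the n-cells are indexed by
n-tuples [g_1|...|g_n] of non-identity elements of G (degenerate
simplices with some g_i = e do not contribute cells), so there are
(|G| - 1)^n n-cells.
For dim = 2 with |G| = 10:
cells = (10 - 1)^2 = 9^2 = 81

81


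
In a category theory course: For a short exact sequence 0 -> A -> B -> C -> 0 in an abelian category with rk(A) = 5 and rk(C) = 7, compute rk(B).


For a short exact sequence 0 -> A -> B -> C -> 0,
rank is additive: rank(B) = rank(A) + rank(C).
rank(B) = 5 + 7 = 12

12


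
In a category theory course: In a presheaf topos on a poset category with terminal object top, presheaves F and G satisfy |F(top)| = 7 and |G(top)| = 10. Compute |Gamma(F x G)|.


Global sections of a presheaf on a poset with terminal top satisfy
Gamma(H) ~ H(top). Presheaves admit pointwise products, so
(F x G)(top) = F(top) x G(top) (Cartesian product).
|Gamma(F x G)| = |F(top)| * |G(top)| = 7 * 10 = 70.

70


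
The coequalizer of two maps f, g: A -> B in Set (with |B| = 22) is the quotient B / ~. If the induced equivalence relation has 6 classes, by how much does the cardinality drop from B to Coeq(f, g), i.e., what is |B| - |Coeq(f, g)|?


The coequalizer Coeq(f, g) = B / ~ has one element per equivalence class.
|B| = 22, |Coeq(f, g)| = 6.
|B| - |Coeq(f, g)| = 22 - 6 = 16.

16


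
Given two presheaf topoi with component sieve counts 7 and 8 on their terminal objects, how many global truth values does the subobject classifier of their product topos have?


In a product of presheaf topoi E_1 x E_2, the subobject classifier
is Omega = Omega_1 x Omega_2 (componentwise), so
|Omega(top)| = |Omega_1(top_1)| * |Omega_2(top_2)|.
= 7 * 8 = 56.

56


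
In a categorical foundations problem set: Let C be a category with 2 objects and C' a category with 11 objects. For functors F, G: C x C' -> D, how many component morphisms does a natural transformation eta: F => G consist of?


A natural transformation eta: F => G assigns one component morphism per
object of the domain category.
The domain is the product category C x C', so
|Ob(C x C')| = |Ob(C)| * |Ob(C')| = 2 * 11 = 22.
Therefore eta has 22 component morphisms.

22


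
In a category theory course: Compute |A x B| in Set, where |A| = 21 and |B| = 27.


In Set, the product A x B is the Cartesian product.
By the universal property, |A x B| = |A| * |B|.
|A x B| = 21 * 27 = 567

567


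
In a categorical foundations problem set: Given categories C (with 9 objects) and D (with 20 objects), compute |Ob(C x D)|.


The product category C x D has objects that are pairs (c, d).
Number of pairs = |Ob(C)| * |Ob(D)| = 9 * 20 = 180

180


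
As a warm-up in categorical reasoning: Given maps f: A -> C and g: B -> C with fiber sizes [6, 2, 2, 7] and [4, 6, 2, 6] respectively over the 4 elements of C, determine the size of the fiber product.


The pullback A x_C B consists of pairs (a, b) with f(a) = g(b).
For each element c in C, the fiber product has |f^-1(c)| * |g^-1(c)| elements.
Summing over C: 6 * 4 + 2 * 6 + 2 * 2 + 7 * 6
= 24 + 12 + 4 + 42 = 82

82


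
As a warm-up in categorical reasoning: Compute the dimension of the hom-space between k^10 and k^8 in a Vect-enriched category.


In Vect-enriched categories, Hom(k^n, k^m) is the space of m x n matrices.
dim(Hom(k^10, k^8)) = 8 * 10 = 80

80


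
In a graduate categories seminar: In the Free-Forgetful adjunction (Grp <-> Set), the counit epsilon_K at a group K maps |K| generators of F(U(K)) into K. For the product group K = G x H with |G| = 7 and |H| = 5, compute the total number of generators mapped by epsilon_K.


The counit epsilon_K: F(U(K)) -> K of the Free-Forgetful adjunction
maps |K| generators of F(U(K)) into K. For K = G x H (the product group),
|G x H| = |G| * |H|.
Total generators mapped = 7 * 5 = 35.

35


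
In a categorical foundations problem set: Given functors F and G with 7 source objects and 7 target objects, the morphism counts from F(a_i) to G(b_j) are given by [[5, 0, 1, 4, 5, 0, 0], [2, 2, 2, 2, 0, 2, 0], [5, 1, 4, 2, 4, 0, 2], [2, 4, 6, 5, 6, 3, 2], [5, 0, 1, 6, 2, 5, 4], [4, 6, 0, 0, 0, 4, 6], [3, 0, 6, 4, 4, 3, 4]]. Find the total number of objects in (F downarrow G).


Objects of (F downarrow G) are triples (a, b, h: F(a)->G(b)).
The count equals the sum of all entries in the hom-matrix.
sum(row 0) = 15
sum(row 1) = 10
sum(row 2) = 18
sum(row 3) = 28
sum(row 4) = 23
sum(row 5) = 20
sum(row 6) = 24
Grand total = 138

138


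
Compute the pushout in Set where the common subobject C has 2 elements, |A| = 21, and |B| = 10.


The pushout A +_C B identifies the images of C in A and B.
|A +_C B| = |A| + |B| - |C| (for injections).
= 21 + 10 - 2 = 29

29


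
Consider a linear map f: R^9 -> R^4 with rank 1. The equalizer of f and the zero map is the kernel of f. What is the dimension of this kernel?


The equalizer of f and the zero map is ker(f).
By the rank-nullity theorem: dim(ker(f)) = dim(domain) - rank(f).
dim(ker(f)) = 9 - 1 = 8

8


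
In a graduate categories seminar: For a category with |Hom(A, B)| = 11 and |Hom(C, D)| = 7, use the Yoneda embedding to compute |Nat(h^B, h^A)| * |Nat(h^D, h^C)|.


By the Yoneda lemma, Nat(h^B, h^A) is isomorphic to Hom(A, B),
so |Nat(h^B, h^A)| = |Hom(A, B)| and |Nat(h^D, h^C)| = |Hom(C, D)|.
|Hom(A, B)| = 11, |Hom(C, D)| = 7.
|Nat(h^B, h^A) x Nat(h^D, h^C)| = 11 * 7 = 77

77


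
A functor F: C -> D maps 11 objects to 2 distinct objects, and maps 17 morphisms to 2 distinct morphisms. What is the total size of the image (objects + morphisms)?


The image of F consists of distinct objects and distinct morphisms.
|Im(F)| on objects = 2
|Im(F)| on morphisms = 2
Total image cardinality = 2 + 2 = 4

4


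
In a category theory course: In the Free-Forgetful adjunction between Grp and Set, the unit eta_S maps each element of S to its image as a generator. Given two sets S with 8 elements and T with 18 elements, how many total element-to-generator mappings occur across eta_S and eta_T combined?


The unit eta_X: X -> U(F(X)) of the Free-Forgetful adjunction
maps each element of X to a generator of F(X). For X = S + T (disjoint
union in Set), |S + T| = |S| + |T|.
Total mappings = 8 + 18 = 26.

26


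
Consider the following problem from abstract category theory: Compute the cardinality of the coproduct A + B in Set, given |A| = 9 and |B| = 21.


In Set, the coproduct A + B is the disjoint union.
|A + B| = |A| + |B| = 9 + 21 = 30

30


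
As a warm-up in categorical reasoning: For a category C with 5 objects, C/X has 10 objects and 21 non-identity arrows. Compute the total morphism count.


In the slice category C/X, objects are morphisms to X.
Identity morphisms: 10 (one per object of C/X).
Non-identity morphisms: 21.
Total = 10 + 21 = 31

31


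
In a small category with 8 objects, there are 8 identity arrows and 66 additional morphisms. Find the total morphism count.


Each object has an identity morphism, giving 8 identities.
Adding the 66 non-identity morphisms:
Total = 8 + 66 = 74

74


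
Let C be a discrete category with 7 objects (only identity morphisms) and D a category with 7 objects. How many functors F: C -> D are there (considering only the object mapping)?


A functor from a discrete category C to D is determined by
where each object maps. Each of the 7 objects of C can map
to any of the 7 objects of D independently.
Number of functors = 7^7 = 823543

823543


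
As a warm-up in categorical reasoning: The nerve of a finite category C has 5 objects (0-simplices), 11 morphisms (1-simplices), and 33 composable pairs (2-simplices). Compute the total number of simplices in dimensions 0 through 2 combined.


The 2-skeleton of the nerve N(C) consists of simplices in dimensions 0, 1, 2:
  |N(C)_0| = 5 (objects)
  |N(C)_1| = 11 (morphisms)
  |N(C)_2| = 33 (composable pairs)
Total = 5 + 11 + 33 = 49

49


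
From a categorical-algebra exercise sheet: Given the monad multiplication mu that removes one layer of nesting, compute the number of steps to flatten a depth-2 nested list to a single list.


Each application of mu: T^2 -> T removes one layer of nesting.
Starting at depth 2 (i.e., T^2(X)), we need to reach T(X).
Number of mu applications = 2 - 1 = 1

1


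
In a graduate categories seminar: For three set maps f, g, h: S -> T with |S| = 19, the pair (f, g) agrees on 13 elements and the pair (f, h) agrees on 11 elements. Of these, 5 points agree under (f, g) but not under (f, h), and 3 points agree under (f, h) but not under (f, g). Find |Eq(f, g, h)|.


Eq(f, g, h) is the triple-agreement set: points in S where all three
maps take the same value. Using inclusion-exclusion on the pairwise data:
Pair (f, g) agrees on 13 points; pair (f, h) on 11 points.
Points agreeing under (f, g) but not (f, h) = 5; under (f, h) but not (f, g) = 3.
Triple-agreement = agreement-in-(f, g) minus points that agree under (f, g) but not (f, h):
|Eq(f, g, h)| = 13 - 5 = 8
(cross-check via (f, h): 11 - 3 = 8.)

8


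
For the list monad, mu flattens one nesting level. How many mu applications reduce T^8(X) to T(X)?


Each application of mu: T^2 -> T removes one layer of nesting.
Starting at depth 8 (i.e., T^8(X)), we need to reach T(X).
Number of mu applications = 8 - 1 = 7

7


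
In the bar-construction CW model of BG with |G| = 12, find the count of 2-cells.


In the bar-construction CW model of BG, the n-cells are indexed by
n-tuples [g_1|...|g_n] of non-identity elements of G (degenerate
simplices with some g_i = e do not contribute cells), so there are
(|G| - 1)^n n-cells.
For dim = 2 with |G| = 12:
cells = (12 - 1)^2 = 11^2 = 121

121


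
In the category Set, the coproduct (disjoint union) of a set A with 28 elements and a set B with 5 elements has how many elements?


In Set, the coproduct A + B is the disjoint union.
|A + B| = |A| + |B| = 28 + 5 = 33

33


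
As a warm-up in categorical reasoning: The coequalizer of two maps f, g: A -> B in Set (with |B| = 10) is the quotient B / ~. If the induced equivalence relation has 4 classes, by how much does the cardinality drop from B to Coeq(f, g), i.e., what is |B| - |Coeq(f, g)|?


The coequalizer Coeq(f, g) = B / ~ has one element per equivalence class.
|B| = 10, |Coeq(f, g)| = 4.
|B| - |Coeq(f, g)| = 10 - 4 = 6.

6


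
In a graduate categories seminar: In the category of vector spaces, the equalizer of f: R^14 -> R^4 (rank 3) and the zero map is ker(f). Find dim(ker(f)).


The equalizer of f and the zero map is ker(f).
By the rank-nullity theorem: dim(ker(f)) = dim(domain) - rank(f).
dim(ker(f)) = 14 - 3 = 11

11


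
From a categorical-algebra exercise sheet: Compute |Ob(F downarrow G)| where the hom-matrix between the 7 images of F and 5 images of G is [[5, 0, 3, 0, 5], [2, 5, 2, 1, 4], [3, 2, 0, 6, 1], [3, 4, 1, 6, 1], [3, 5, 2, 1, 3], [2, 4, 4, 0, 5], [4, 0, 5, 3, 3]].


Objects of (F downarrow G) are triples (a, b, h: F(a)->G(b)).
The count equals the sum of all entries in the hom-matrix.
sum(row 0) = 13
sum(row 1) = 14
sum(row 2) = 12
sum(row 3) = 15
sum(row 4) = 14
sum(row 5) = 15
sum(row 6) = 15
Grand total = 98

98


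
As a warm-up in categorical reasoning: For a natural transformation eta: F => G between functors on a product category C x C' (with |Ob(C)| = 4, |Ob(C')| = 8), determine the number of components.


A natural transformation eta: F => G assigns one component morphism per
object of the domain category.
The domain is the product category C x C', so
|Ob(C x C')| = |Ob(C)| * |Ob(C')| = 4 * 8 = 32.
Therefore eta has 32 component morphisms.

32


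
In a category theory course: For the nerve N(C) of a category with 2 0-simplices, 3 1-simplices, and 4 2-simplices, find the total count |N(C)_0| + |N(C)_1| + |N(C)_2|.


The 2-skeleton of the nerve N(C) consists of simplices in dimensions 0, 1, 2:
  |N(C)_0| = 2 (objects)
  |N(C)_1| = 3 (morphisms)
  |N(C)_2| = 4 (composable pairs)
Total = 2 + 3 + 4 = 9

9


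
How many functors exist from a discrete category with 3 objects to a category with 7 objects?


A functor from a discrete category C to D is determined by
where each object maps. Each of the 3 objects of C can map
to any of the 7 objects of D independently.
Number of functors = 7^3 = 343

343


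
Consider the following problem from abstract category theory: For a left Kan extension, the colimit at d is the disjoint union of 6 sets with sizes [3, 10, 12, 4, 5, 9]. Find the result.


Pointwise, the left Kan extension (Lan_F H)(d) is the colimit, indexed
by the comma category (F downarrow d), of H composed with the
projection (F downarrow d) -> C. Here that colimit is given
as a coproduct (disjoint union) of sets, so its cardinality is the
sum of the sizes of the summands.
Coproduct of sets with sizes: 3 + 10 + 12 + 4 + 5 + 9
= 43

43


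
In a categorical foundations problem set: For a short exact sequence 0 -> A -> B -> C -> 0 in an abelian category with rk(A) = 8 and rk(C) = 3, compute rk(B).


For a short exact sequence 0 -> A -> B -> C -> 0,
rank is additive: rank(B) = rank(A) + rank(C).
rank(B) = 8 + 3 = 11

11


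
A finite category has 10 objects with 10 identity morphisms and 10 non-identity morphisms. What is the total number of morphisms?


Each object has an identity morphism, giving 10 identities.
Adding the 10 non-identity morphisms:
Total = 10 + 10 = 20

20


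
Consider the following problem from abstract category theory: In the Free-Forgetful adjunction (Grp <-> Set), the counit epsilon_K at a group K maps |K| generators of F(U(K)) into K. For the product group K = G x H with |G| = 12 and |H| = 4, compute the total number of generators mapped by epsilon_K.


The counit epsilon_K: F(U(K)) -> K of the Free-Forgetful adjunction
maps |K| generators of F(U(K)) into K. For K = G x H (the product group),
|G x H| = |G| * |H|.
Total generators mapped = 12 * 4 = 48.

48


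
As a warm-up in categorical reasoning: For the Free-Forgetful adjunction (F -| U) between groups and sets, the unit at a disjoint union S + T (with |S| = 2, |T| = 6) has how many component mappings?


The unit eta_X: X -> U(F(X)) of the Free-Forgetful adjunction
maps each element of X to a generator of F(X). For X = S + T (disjoint
union in Set), |S + T| = |S| + |T|.
Total mappings = 2 + 6 = 8.

8


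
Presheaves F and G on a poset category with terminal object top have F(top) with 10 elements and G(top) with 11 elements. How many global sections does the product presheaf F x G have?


Global sections of a presheaf on a poset with terminal top satisfy
Gamma(H) ~ H(top). Presheaves admit pointwise products, so
(F x G)(top) = F(top) x G(top) (Cartesian product).
|Gamma(F x G)| = |F(top)| * |G(top)| = 10 * 11 = 110.

110


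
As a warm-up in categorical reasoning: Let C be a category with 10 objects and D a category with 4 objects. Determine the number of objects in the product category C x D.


The product category C x D has objects that are pairs (c, d).
Number of pairs = |Ob(C)| * |Ob(D)| = 10 * 4 = 40

40


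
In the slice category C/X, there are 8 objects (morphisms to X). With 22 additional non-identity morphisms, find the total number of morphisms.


In the slice category C/X, objects are morphisms to X.
Identity morphisms: 8 (one per object of C/X).
Non-identity morphisms: 22.
Total = 8 + 22 = 30

30


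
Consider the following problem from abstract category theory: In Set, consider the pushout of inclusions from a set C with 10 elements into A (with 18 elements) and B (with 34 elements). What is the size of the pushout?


The pushout A +_C B identifies the images of C in A and B.
|A +_C B| = |A| + |B| - |C| (for injections).
= 18 + 34 - 10 = 42

42


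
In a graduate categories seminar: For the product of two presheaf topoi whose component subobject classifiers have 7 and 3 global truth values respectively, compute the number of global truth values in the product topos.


In a product of presheaf topoi E_1 x E_2, the subobject classifier
is Omega = Omega_1 x Omega_2 (componentwise), so
|Omega(top)| = |Omega_1(top_1)| * |Omega_2(top_2)|.
= 7 * 3 = 21.

21


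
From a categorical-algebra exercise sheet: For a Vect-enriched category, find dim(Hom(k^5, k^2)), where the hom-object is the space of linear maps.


In Vect-enriched categories, Hom(k^n, k^m) is the space of m x n matrices.
dim(Hom(k^5, k^2)) = 2 * 5 = 10

10


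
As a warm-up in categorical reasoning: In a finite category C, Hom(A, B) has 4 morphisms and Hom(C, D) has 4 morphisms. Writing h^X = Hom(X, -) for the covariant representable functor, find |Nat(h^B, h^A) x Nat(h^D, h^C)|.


By the Yoneda lemma, Nat(h^B, h^A) is isomorphic to Hom(A, B),
so |Nat(h^B, h^A)| = |Hom(A, B)| and |Nat(h^D, h^C)| = |Hom(C, D)|.
|Hom(A, B)| = 4, |Hom(C, D)| = 4.
|Nat(h^B, h^A) x Nat(h^D, h^C)| = 4 * 4 = 16

16


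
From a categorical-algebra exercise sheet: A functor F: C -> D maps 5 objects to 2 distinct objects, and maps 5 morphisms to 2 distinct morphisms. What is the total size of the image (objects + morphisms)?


The image of F consists of distinct objects and distinct morphisms.
|Im(F)| on objects = 2
|Im(F)| on morphisms = 2
Total image cardinality = 2 + 2 = 4

4


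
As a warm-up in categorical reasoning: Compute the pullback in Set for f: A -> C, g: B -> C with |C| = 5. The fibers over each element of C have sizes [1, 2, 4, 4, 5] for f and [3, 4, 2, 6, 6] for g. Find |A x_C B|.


The pullback A x_C B consists of pairs (a, b) with f(a) = g(b).
For each element c in C, the fiber product has |f^-1(c)| * |g^-1(c)| elements.
Summing over C: 1 * 3 + 2 * 4 + 4 * 2 + 4 * 6 + 5 * 6
= 3 + 8 + 8 + 24 + 30 = 73

73


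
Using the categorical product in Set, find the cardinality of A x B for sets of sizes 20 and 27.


In Set, the product A x B is the Cartesian product.
By the universal property, |A x B| = |A| * |B|.
|A x B| = 20 * 27 = 540

540


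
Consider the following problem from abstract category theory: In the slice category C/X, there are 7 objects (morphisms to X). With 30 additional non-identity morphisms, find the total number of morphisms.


In the slice category C/X, objects are morphisms to X.
Identity morphisms: 7 (one per object of C/X).
Non-identity morphisms: 30.
Total = 7 + 30 = 37

37


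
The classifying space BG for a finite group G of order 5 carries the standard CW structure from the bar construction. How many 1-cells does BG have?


In the bar-construction CW model of BG, the n-cells are indexed by
n-tuples [g_1|...|g_n] of non-identity elements of G (degenerate
simplices with some g_i = e do not contribute cells), so there are
(|G| - 1)^n n-cells.
For dim = 1 with |G| = 5:
cells = (5 - 1)^1 = 4^1 = 4

4


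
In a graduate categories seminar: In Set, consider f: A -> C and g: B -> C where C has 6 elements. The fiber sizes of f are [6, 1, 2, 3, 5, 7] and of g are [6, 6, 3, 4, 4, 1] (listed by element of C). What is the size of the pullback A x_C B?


The pullback A x_C B consists of pairs (a, b) with f(a) = g(b).
For each element c in C, the fiber product has |f^-1(c)| * |g^-1(c)| elements.
Summing over C: 6 * 6 + 1 * 6 + 2 * 3 + 3 * 4 + 5 * 4 + 7 * 1
= 36 + 6 + 6 + 12 + 20 + 7 = 87

87


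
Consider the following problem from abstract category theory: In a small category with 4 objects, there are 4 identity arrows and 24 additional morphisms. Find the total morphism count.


Each object has an identity morphism, giving 4 identities.
Adding the 24 non-identity morphisms:
Total = 4 + 24 = 28

28


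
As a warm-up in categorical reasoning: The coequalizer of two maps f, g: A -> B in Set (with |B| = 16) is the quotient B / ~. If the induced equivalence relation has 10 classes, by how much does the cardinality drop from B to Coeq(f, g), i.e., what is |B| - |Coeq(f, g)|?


The coequalizer Coeq(f, g) = B / ~ has one element per equivalence class.
|B| = 16, |Coeq(f, g)| = 10.
|B| - |Coeq(f, g)| = 16 - 10 = 6.

6


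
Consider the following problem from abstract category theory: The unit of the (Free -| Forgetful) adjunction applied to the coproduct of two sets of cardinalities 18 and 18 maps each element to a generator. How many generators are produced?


The unit eta_X: X -> U(F(X)) of the Free-Forgetful adjunction
maps each element of X to a generator of F(X). For X = S + T (disjoint
union in Set), |S + T| = |S| + |T|.
Total mappings = 18 + 18 = 36.

36


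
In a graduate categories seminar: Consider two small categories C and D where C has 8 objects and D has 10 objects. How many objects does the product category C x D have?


The product category C x D has objects that are pairs (c, d).
Number of pairs = |Ob(C)| * |Ob(D)| = 8 * 10 = 80

80


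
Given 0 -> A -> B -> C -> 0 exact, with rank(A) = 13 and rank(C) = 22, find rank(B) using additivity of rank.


For a short exact sequence 0 -> A -> B -> C -> 0,
rank is additive: rank(B) = rank(A) + rank(C).
rank(B) = 13 + 22 = 35

35


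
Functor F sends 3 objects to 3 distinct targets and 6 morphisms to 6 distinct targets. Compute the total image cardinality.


The image of F consists of distinct objects and distinct morphisms.
|Im(F)| on objects = 3
|Im(F)| on morphisms = 6
Total image cardinality = 3 + 6 = 9

9


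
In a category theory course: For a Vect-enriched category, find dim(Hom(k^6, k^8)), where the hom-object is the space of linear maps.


In Vect-enriched categories, Hom(k^n, k^m) is the space of m x n matrices.
dim(Hom(k^6, k^8)) = 8 * 6 = 48

48


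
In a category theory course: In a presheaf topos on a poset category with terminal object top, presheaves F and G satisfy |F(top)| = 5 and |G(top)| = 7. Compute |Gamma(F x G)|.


Global sections of a presheaf on a poset with terminal top satisfy
Gamma(H) ~ H(top). Presheaves admit pointwise products, so
(F x G)(top) = F(top) x G(top) (Cartesian product).
|Gamma(F x G)| = |F(top)| * |G(top)| = 5 * 7 = 35.

35


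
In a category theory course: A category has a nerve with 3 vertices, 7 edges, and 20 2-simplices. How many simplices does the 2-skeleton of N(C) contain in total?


The 2-skeleton of the nerve N(C) consists of simplices in dimensions 0, 1, 2:
  |N(C)_0| = 3 (objects)
  |N(C)_1| = 7 (morphisms)
  |N(C)_2| = 20 (composable pairs)
Total = 3 + 7 + 20 = 30

30


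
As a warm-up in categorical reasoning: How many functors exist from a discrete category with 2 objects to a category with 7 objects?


A functor from a discrete category C to D is determined by
where each object maps. Each of the 2 objects of C can map
to any of the 7 objects of D independently.
Number of functors = 7^2 = 49

49


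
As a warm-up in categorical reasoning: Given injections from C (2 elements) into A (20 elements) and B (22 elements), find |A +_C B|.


The pushout A +_C B identifies the images of C in A and B.
|A +_C B| = |A| + |B| - |C| (for injections).
= 20 + 22 - 2 = 40

40


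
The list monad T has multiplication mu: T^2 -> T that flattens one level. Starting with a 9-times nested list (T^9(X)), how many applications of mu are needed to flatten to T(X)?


Each application of mu: T^2 -> T removes one layer of nesting.
Starting at depth 9 (i.e., T^9(X)), we need to reach T(X).
Number of mu applications = 9 - 1 = 8

8


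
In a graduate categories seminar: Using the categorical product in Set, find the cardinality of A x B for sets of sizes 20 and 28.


In Set, the product A x B is the Cartesian product.
By the universal property, |A x B| = |A| * |B|.
|A x B| = 20 * 28 = 560

560


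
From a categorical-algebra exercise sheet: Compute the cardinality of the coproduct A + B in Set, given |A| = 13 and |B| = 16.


In Set, the coproduct A + B is the disjoint union.
|A + B| = |A| + |B| = 13 + 16 = 29

29


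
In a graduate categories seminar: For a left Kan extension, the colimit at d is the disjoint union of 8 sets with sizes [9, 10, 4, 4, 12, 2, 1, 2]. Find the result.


Pointwise, the left Kan extension (Lan_F H)(d) is the colimit, indexed
by the comma category (F downarrow d), of H composed with the
projection (F downarrow d) -> C. Here that colimit is given
as a coproduct (disjoint union) of sets, so its cardinality is the
sum of the sizes of the summands.
Coproduct of sets with sizes: 9 + 10 + 4 + 4 + 12 + 2 + 1 + 2
= 44

44


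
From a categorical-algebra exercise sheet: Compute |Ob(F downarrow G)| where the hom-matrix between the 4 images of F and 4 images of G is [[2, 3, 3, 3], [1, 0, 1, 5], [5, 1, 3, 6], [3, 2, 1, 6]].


Objects of (F downarrow G) are triples (a, b, h: F(a)->G(b)).
The count equals the sum of all entries in the hom-matrix.
sum(row 0) = 11
sum(row 1) = 7
sum(row 2) = 15
sum(row 3) = 12
Grand total = 45

45


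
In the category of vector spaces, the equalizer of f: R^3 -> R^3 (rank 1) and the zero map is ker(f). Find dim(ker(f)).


The equalizer of f and the zero map is ker(f).
By the rank-nullity theorem: dim(ker(f)) = dim(domain) - rank(f).
dim(ker(f)) = 3 - 1 = 2

2


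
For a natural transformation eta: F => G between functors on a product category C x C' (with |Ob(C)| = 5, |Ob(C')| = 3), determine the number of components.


A natural transformation eta: F => G assigns one component morphism per
object of the domain category.
The domain is the product category C x C', so
|Ob(C x C')| = |Ob(C)| * |Ob(C')| = 5 * 3 = 15.
Therefore eta has 15 component morphisms.

15


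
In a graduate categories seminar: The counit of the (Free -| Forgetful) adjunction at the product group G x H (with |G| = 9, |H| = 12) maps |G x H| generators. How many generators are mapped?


The counit epsilon_K: F(U(K)) -> K of the Free-Forgetful adjunction
maps |K| generators of F(U(K)) into K. For K = G x H (the product group),
|G x H| = |G| * |H|.
Total generators mapped = 9 * 12 = 108.

108


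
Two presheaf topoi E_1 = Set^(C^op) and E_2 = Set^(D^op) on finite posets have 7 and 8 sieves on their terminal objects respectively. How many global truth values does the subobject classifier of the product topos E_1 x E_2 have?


In a product of presheaf topoi E_1 x E_2, the subobject classifier
is Omega = Omega_1 x Omega_2 (componentwise), so
|Omega(top)| = |Omega_1(top_1)| * |Omega_2(top_2)|.
= 7 * 8 = 56.

56


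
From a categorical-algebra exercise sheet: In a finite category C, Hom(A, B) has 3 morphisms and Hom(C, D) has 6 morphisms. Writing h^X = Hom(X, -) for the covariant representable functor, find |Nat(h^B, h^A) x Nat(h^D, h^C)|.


By the Yoneda lemma, Nat(h^B, h^A) is isomorphic to Hom(A, B),
so |Nat(h^B, h^A)| = |Hom(A, B)| and |Nat(h^D, h^C)| = |Hom(C, D)|.
|Hom(A, B)| = 3, |Hom(C, D)| = 6.
|Nat(h^B, h^A) x Nat(h^D, h^C)| = 3 * 6 = 18

18


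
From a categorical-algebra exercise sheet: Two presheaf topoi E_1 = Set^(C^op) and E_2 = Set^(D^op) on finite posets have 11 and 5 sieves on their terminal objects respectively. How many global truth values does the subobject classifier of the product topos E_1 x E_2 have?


In a product of presheaf topoi E_1 x E_2, the subobject classifier
is Omega = Omega_1 x Omega_2 (componentwise), so
|Omega(top)| = |Omega_1(top_1)| * |Omega_2(top_2)|.
= 11 * 5 = 55.

55


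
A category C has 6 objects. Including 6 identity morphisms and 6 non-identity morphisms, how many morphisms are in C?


Each object has an identity morphism, giving 6 identities.
Adding the 6 non-identity morphisms:
Total = 6 + 6 = 12

12
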